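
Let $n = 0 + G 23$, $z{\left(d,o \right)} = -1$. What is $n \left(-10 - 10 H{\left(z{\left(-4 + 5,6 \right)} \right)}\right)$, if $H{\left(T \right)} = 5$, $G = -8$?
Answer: $11040$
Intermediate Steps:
$n = -184$ ($n = 0 - 184 = -184$)
$n \left(-10 - 10 H{\left(z{\left(-4 + 5,6 \right)} \right)}\right) = - 184 \left(-10 - 50\right) = \left(-184\right) \left(-60\right) = 11040$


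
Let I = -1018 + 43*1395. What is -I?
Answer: -58967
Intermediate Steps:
I = 58967 (I = -1018 + 59985 = 58967)
-I = -1*58967 = -58967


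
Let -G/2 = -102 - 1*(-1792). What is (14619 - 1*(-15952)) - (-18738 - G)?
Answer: 45929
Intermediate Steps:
G = -3380 (G = -2*(-102 - 1*(-1792)) = -2*(-102 + 1792) = -2*1690 = -3380)
(14619 - 1*(-15952)) - (-18738 - G) = (14619 - 1*(-15952)) - (-18738 - 1*(-3380)) = (14619 + 15952) - (-18738 + 3380) = 30571 - 1*(-15358) = 30571 + 15358 = 45929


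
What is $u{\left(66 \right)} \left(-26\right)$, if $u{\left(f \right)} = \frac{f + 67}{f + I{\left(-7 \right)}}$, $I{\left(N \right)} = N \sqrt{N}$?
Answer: $- \frac{228228}{4699} - \frac{24206 i \sqrt{7}}{4699} \approx -48.569 - 13.629 i$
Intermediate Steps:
$I{\left(N \right)} = N^{\frac{3}{2}}$
$u{\left(f \right)} = \frac{67 + f}{f - 7 i \sqrt{7}}$ ($u{\left(f \right)} = \frac{f + 67}{f + \left(-7\right)^{\frac{3}{2}}} = \frac{67 + f}{f - 7 i \sqrt{7}}$)
$u{\left(66 \right)} \left(-26\right) = \frac{67 + 66}{66 - 7 i \sqrt{7}} \left(-26\right) = \frac{1}{66 - 7 i \sqrt{7}} \cdot 133 \left(-26\right) = \frac{133}{66 - 7 i \sqrt{7}} \left(-26\right) = - \frac{3458}{66 - 7 i \sqrt{7}}$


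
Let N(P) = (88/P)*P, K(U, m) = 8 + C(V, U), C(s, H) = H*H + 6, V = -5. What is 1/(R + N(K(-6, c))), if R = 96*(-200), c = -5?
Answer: -1/19112 ≈ -5.2323e-5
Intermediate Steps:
C(s, H) = 6 + H² (C(s, H) = H² + 6 = 6 + H²)
R = -19200
K(U, m) = 14 + U² (K(U, m) = 8 + (6 + U²) = 14 + U²)
N(P) = 88
1/(R + N(K(-6, c))) = 1/(-19200 + 88) = 1/(-19112) = -1/19112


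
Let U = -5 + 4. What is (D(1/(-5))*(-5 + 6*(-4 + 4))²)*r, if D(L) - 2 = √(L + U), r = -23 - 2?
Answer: -1250 - 125*I*√30 ≈ -1250.0 - 684.65*I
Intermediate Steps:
r = -25
U = -1
D(L) = 2 + √(-1 + L) (D(L) = 2 + √(L - 1) = 2 + √(-1 + L))
(D(1/(-5))*(-5 + 6*(-4 + 4))²)*r = ((2 + √(-1 + 1/(-5)))*(-5 + 6*(-4 + 4))²)*(-25) = ((2 + √(-1 - ⅕))*(-5 + 6*0)²)*(-25) = ((2 + √(-6/5))*(-5 + 0)²)*(-25) = ((2 + I*√30/5)*(-5)²)*(-25) = ((2 + I*√30/5)*25)*(-25) = (50 + 5*I*√30)*(-25) = -1250 - 125*I*√30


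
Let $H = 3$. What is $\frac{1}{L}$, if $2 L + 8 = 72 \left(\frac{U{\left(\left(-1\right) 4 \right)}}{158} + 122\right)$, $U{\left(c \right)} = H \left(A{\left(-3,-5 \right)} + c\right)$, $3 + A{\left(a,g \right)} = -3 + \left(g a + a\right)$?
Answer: $\frac{79}{346760} \approx 0.00022782$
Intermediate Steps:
$A{\left(a,g \right)} = -6 + a + a g$ ($A{\left(a,g \right)} = -3 - \left(3 - a - g a\right) = -3 - \left(3 - a - a g\right) = -3 + \left(-3 + a + a g\right) = -6 + a + a g$)
$U{\left(c \right)} = 18 + 3 c$ ($U{\left(c \right)} = 3 \left(\left(-6 - 3 - -15\right) + c\right) = 3 \left(\left(-6 - 3 + 15\right) + c\right) = 3 \left(6 + c\right) = 18 + 3 c$)
$L = \frac{346760}{79}$ ($L = -4 + \frac{72 \left(\frac{18 + 3 \left(\left(-1\right) 4\right)}{158} + 122\right)}{2} = -4 + \frac{72 \left(\left(18 + 3 \left(-4\right)\right) \frac{1}{158} + 122\right)}{2} = -4 + \frac{72 \left(\left(18 - 12\right) \frac{1}{158} + 122\right)}{2} = -4 + \frac{72 \left(6 \cdot \frac{1}{158} + 122\right)}{2} = -4 + \frac{72 \left(\frac{3}{79} + 122\right)}{2} = -4 + \frac{72 \cdot \frac{9641}{79}}{2} = -4 + \frac{1}{2} \cdot \frac{694152}{79} = -4 + \frac{347076}{79} = \frac{346760}{79} \approx 4389.4$)
$\frac{1}{L} = \frac{1}{\frac{346760}{79}} = \frac{79}{346760}$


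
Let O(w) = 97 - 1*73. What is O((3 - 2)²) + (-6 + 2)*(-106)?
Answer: 448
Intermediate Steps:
O(w) = 24 (O(w) = 97 - 73 = 24)
O((3 - 2)²) + (-6 + 2)*(-106) = 24 + (-6 + 2)*(-106) = 24 - 4*(-106) = 24 + 424 = 448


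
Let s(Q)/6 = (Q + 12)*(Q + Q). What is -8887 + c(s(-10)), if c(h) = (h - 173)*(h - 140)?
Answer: 148053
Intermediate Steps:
s(Q) = 12*Q*(12 + Q) (s(Q) = 6*((Q + 12)*(Q + Q)) = 6*((12 + Q)*(2*Q)) = 6*(2*Q*(12 + Q)) = 12*Q*(12 + Q))
c(h) = (-173 + h)*(-140 + h)
-8887 + c(s(-10)) = -8887 + (24220 + (12*(-10)*(12 - 10))**2 - 3756*(-10)*(12 - 10)) = -8887 + (24220 + (12*(-10)*2)**2 - 3756*(-10)*2) = -8887 + (24220 + (-240)**2 - 313*(-240)) = -8887 + (24220 + 57600 + 75120) = -8887 + 156940 = 148053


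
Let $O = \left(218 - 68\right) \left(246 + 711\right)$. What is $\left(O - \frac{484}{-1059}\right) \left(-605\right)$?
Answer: $- \frac{91972060070}{1059} \approx -8.6848 \cdot 10^{7}$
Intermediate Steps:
$O = 143550$ ($O = 150 \cdot 957 = 143550$)
$\left(O - \frac{484}{-1059}\right) \left(-605\right) = \left(143550 - \frac{484}{-1059}\right) \left(-605\right) = \left(143550 - - \frac{484}{1059}\right) \left(-605\right) = \left(143550 + \frac{484}{1059}\right) \left(-605\right) = \frac{152019934}{1059} \left(-605\right) = - \frac{91972060070}{1059}$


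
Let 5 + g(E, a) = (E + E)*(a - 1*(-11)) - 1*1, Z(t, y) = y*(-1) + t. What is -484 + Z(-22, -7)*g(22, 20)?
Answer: -20854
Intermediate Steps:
Z(t, y) = t - y (Z(t, y) = -y + t = t - y)
g(E, a) = -6 + 2*E*(11 + a) (g(E, a) = -5 + ((E + E)*(a - 1*(-11)) - 1*1) = -5 + ((2*E)*(a + 11) - 1) = -5 + ((2*E)*(11 + a) - 1) = -5 + (2*E*(11 + a) - 1) = -5 + (-1 + 2*E*(11 + a)) = -6 + 2*E*(11 + a))
-484 + Z(-22, -7)*g(22, 20) = -484 + (-22 - 1*(-7))*(-6 + 22*22 + 2*22*20) = -484 + (-22 + 7)*(-6 + 484 + 880) = -484 - 15*1358 = -484 - 20370 = -20854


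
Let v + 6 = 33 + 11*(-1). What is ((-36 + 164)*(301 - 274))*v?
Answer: 55296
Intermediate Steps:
v = 16 (v = -6 + (33 + 11*(-1)) = -6 + (33 - 11) = -6 + 22 = 16)
((-36 + 164)*(301 - 274))*v = ((-36 + 164)*(301 - 274))*16 = (128*27)*16 = 3456*16 = 55296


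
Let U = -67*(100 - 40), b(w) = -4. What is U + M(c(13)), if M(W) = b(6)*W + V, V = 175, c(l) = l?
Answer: -3897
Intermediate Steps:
U = -4020 (U = -67*60 = -4020)
M(W) = 175 - 4*W (M(W) = -4*W + 175 = 175 - 4*W)
U + M(c(13)) = -4020 + (175 - 4*13) = -4020 + (175 - 52) = -4020 + 123 = -3897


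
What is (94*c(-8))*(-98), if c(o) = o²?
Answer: -589568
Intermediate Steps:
(94*c(-8))*(-98) = (94*(-8)²)*(-98) = (94*64)*(-98) = 6016*(-98) = -589568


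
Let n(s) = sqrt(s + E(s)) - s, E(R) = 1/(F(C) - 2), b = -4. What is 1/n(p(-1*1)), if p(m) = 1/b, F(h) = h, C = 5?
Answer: -12 + 8*sqrt(3) ≈ 1.8564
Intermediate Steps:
E(R) = 1/3 (E(R) = 1/(5 - 2) = 1/3)
p(m) = -1/4 (p(m) = 1/(-4) = -1/4)
n(s) = sqrt(1/3 + s) - s (n(s) = sqrt(s + 1/3) - s = sqrt(1/3 + s) - s)
1/n(p(-1*1)) = 1/(-1*(-1/4) + sqrt(3 + 9*(-1/4))/3) = 1/(1/4 + sqrt(3 - 9/4)/3) = 1/(1/4 + sqrt(3/4)/3) = 1/(1/4 + (sqrt(3)/2)/3) = 1/(1/4 + sqrt(3)/6)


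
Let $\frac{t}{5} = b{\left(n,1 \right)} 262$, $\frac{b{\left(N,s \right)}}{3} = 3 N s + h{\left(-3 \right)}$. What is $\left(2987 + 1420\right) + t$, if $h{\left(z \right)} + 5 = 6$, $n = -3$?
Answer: $-27033$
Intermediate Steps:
$h{\left(z \right)} = 1$ ($h{\left(z \right)} = -5 + 6 = 1$)
$b{\left(N,s \right)} = 3 + 9 N s$ ($b{\left(N,s \right)} = 3 \left(3 N s + 1\right) = 3 \left(1 + 3 N s\right) = 3 + 9 N s$)
$t = -31440$ ($t = 5 \left(3 + 9 \left(-3\right) 1\right) 262 = 5 \left(3 - 27\right) 262 = 5 \left(\left(-24\right) 262\right) = 5 \left(-6288\right) = -31440$)
$\left(2987 + 1420\right) + t = \left(2987 + 1420\right) - 31440 = 4407 - 31440 = -27033$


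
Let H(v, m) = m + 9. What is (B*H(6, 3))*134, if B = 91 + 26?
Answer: 188136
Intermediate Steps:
B = 117
H(v, m) = 9 + m
(B*H(6, 3))*134 = (117*(9 + 3))*134 = (117*12)*134 = 1404*134 = 188136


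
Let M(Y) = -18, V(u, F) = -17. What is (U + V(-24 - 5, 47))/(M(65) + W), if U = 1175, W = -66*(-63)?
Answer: 193/690 ≈ 0.27971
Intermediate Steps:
W = 4158
(U + V(-24 - 5, 47))/(M(65) + W) = (1175 - 17)/(-18 + 4158) = 1158/4140 = 1158*(1/4140) = 193/690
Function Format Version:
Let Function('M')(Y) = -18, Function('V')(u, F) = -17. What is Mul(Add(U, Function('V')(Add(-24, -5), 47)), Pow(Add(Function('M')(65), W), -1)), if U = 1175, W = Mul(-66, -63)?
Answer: Rational(193, 690) ≈ 0.27971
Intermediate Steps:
W = 4158
Mul(Add(U, Function('V')(Add(-24, -5), 47)), Pow(Add(Function('M')(65), W), -1)) = Mul(Add(1175, -17), Pow(Add(-18, 4158), -1)) = Mul(1158, Pow(4140, -1)) = Mul(1158, Rational(1, 4140)) = Rational(193, 690)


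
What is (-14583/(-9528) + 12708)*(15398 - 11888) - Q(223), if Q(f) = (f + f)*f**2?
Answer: 35620933303/1588 ≈ 2.2431e+7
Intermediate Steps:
Q(f) = 2*f**3 (Q(f) = (2*f)*f**2 = 2*f**3)
(-14583/(-9528) + 12708)*(15398 - 11888) - Q(223) = (-14583/(-9528) + 12708)*(15398 - 11888) - 2*223**3 = (-14583*(-1/9528) + 12708)*3510 - 2*11089567 = (4861/3176 + 12708)*3510 - 1*22179134 = (40365469/3176)*3510 - 22179134 = 70841398095/1588 - 22179134 = 35620933303/1588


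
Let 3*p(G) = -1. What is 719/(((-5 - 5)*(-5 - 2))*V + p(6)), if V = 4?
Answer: 2157/839 ≈ 2.5709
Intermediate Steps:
p(G) = -1/3 (p(G) = (1/3)*(-1) = -1/3)
719/(((-5 - 5)*(-5 - 2))*V + p(6)) = 719/(((-5 - 5)*(-5 - 2))*4 - 1/3) = 719/(-10*(-7)*4 - 1/3) = 719/(70*4 - 1/3) = 719/(280 - 1/3) = 719/(839/3) = 719*(3/839) = 2157/839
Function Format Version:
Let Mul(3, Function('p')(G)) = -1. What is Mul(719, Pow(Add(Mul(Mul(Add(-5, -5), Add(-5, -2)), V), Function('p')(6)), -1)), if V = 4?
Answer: Rational(2157, 839) ≈ 2.5709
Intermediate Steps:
Function('p')(G) = Rational(-1, 3) (Function('p')(G) = Mul(Rational(1, 3), -1) = Rational(-1, 3))
Mul(719, Pow(Add(Mul(Mul(Add(-5, -5), Add(-5, -2)), V), Function('p')(6)), -1)) = Mul(719, Pow(Add(Mul(Mul(Add(-5, -5), Add(-5, -2)), 4), Rational(-1, 3)), -1)) = Mul(719, Pow(Add(Mul(Mul(-10, -7), 4), Rational(-1, 3)), -1)) = Mul(719, Pow(Add(Mul(70, 4), Rational(-1, 3)), -1)) = Mul(719, Pow(Add(280, Rational(-1, 3)), -1)) = Mul(719, Pow(Rational(839, 3), -1)) = Mul(719, Rational(3, 839)) = Rational(2157, 839)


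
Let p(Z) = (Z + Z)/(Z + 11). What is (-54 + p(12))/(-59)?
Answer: 1218/1357 ≈ 0.89757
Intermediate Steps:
p(Z) = 2*Z/(11 + Z) (p(Z) = (2*Z)/(11 + Z) = 2*Z/(11 + Z))
(-54 + p(12))/(-59) = (-54 + 2*12/(11 + 12))/(-59) = (-54 + 2*12/23)*(-1/59) = (-54 + 2*12*(1/23))*(-1/59) = (-54 + 24/23)*(-1/59) = -1218/23*(-1/59) = 1218/1357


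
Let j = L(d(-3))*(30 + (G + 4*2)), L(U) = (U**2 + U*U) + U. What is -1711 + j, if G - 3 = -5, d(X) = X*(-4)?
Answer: 9089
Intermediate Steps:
d(X) = -4*X
G = -2 (G = 3 - 5 = -2)
L(U) = U + 2*U**2 (L(U) = (U**2 + U**2) + U = 2*U**2 + U = U + 2*U**2)
j = 10800 (j = ((-4*(-3))*(1 + 2*(-4*(-3))))*(30 + (-2 + 4*2)) = (12*(1 + 2*12))*(30 + (-2 + 8)) = (12*(1 + 24))*(30 + 6) = (12*25)*36 = 300*36 = 10800)
-1711 + j = -1711 + 10800 = 9089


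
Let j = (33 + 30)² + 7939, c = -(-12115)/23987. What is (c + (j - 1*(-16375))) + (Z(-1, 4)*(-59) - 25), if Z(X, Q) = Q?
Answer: 672175829/23987 ≈ 28023.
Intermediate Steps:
c = 12115/23987 (c = -(-12115)/23987 = -1*(-12115/23987) = 12115/23987 ≈ 0.50506)
j = 11908 (j = 63² + 7939 = 3969 + 7939 = 11908)
(c + (j - 1*(-16375))) + (Z(-1, 4)*(-59) - 25) = (12115/23987 + (11908 - 1*(-16375))) + (4*(-59) - 25) = (12115/23987 + (11908 + 16375)) + (-236 - 25) = (12115/23987 + 28283) - 261 = 678436436/23987 - 261 = 672175829/23987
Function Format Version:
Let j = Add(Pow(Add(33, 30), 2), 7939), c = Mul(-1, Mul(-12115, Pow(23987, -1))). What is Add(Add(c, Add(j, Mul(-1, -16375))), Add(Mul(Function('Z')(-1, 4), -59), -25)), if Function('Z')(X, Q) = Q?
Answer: Rational(672175829, 23987) ≈ 28023.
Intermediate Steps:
c = Rational(12115, 23987) (c = Mul(-1, Mul(-12115, Rational(1, 23987))) = Mul(-1, Rational(-12115, 23987)) = Rational(12115, 23987) ≈ 0.50506)
j = 11908 (j = Add(Pow(63, 2), 7939) = Add(3969, 7939) = 11908)
Add(Add(c, Add(j, Mul(-1, -16375))), Add(Mul(Function('Z')(-1, 4), -59), -25)) = Add(Add(Rational(12115, 23987), Add(11908, Mul(-1, -16375))), Add(Mul(4, -59), -25)) = Add(Add(Rational(12115, 23987), Add(11908, 16375)), Add(-236, -25)) = Add(Add(Rational(12115, 23987), 28283), -261) = Add(Rational(678436436, 23987), -261) = Rational(672175829, 23987)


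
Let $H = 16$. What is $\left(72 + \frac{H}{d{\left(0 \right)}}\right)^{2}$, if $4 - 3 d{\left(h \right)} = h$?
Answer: $7056$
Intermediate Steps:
$d{\left(h \right)} = \frac{4}{3} - \frac{h}{3}$
$\left(72 + \frac{H}{d{\left(0 \right)}}\right)^{2} = \left(72 + \frac{16}{\frac{4}{3} - 0}\right)^{2} = \left(72 + \frac{16}{\frac{4}{3} + 0}\right)^{2} = \left(72 + \frac{16}{\frac{4}{3}}\right)^{2} = \left(72 + 16 \cdot \frac{3}{4}\right)^{2} = \left(72 + 12\right)^{2} = 84^{2} = 7056$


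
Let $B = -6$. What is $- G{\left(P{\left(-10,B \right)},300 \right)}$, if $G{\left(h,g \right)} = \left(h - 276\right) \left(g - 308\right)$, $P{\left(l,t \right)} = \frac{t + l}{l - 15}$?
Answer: $- \frac{55072}{25} \approx -2202.9$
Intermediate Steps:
$P{\left(l,t \right)} = \frac{l + t}{-15 + l}$
$G{\left(h,g \right)} = \left(-308 + g\right) \left(-276 + h\right)$ ($G{\left(h,g \right)} = \left(-276 + h\right) \left(-308 + g\right) = \left(-308 + g\right) \left(-276 + h\right)$)
$- G{\left(P{\left(-10,B \right)},300 \right)} = - (85008 - 308 \frac{-10 - 6}{-15 - 10} - 82800 + 300 \frac{-10 - 6}{-15 - 10}) = - (85008 - 308 \frac{1}{-25} \left(-16\right) - 82800 + 300 \frac{1}{-25} \left(-16\right)) = - (85008 - 308 \left(\left(- \frac{1}{25}\right) \left(-16\right)\right) - 82800 + 300 \left(\left(- \frac{1}{25}\right) \left(-16\right)\right)) = - (85008 - \frac{4928}{25} - 82800 + 300 \cdot \frac{16}{25}) = - (85008 - \frac{4928}{25} - 82800 + 192) = \left(-1\right) \frac{55072}{25} = - \frac{55072}{25}$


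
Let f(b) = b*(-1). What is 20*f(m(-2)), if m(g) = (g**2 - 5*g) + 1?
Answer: -300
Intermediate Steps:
m(g) = 1 + g**2 - 5*g
f(b) = -b
20*f(m(-2)) = 20*(-(1 + (-2)**2 - 5*(-2))) = 20*(-(1 + 4 + 10)) = 20*(-1*15) = 20*(-15) = -300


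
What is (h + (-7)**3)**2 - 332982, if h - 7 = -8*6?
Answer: -185526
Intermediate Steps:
h = -41 (h = 7 - 8*6 = 7 - 48 = -41)
(h + (-7)**3)**2 - 332982 = (-41 + (-7)**3)**2 - 332982 = (-41 - 343)**2 - 332982 = (-384)**2 - 332982 = 147456 - 332982 = -185526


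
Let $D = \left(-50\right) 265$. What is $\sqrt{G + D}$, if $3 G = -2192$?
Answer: $\frac{i \sqrt{125826}}{3} \approx 118.24 i$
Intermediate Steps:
$G = - \frac{2192}{3}$ ($G = \frac{1}{3} \left(-2192\right) = - \frac{2192}{3} \approx -730.67$)
$D = -13250$
$\sqrt{G + D} = \sqrt{- \frac{2192}{3} - 13250} = \sqrt{- \frac{41942}{3}} = \frac{i \sqrt{125826}}{3}$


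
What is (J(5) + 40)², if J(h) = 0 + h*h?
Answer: 4225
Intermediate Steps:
J(h) = h² (J(h) = 0 + h² = h²)
(J(5) + 40)² = (5² + 40)² = (25 + 40)² = 65² = 4225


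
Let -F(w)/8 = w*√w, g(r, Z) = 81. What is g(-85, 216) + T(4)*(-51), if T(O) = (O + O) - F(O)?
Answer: -3591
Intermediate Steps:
F(w) = -8*w^(3/2) (F(w) = -8*w*√w = -8*w^(3/2))
T(O) = 2*O + 8*O^(3/2) (T(O) = (O + O) - (-8)*O^(3/2) = 2*O + 8*O^(3/2))
g(-85, 216) + T(4)*(-51) = 81 + (2*4 + 8*4^(3/2))*(-51) = 81 + (8 + 8*8)*(-51) = 81 + (8 + 64)*(-51) = 81 + 72*(-51) = 81 - 3672 = -3591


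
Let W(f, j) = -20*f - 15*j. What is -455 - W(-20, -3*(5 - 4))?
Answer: -900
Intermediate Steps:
-455 - W(-20, -3*(5 - 4)) = -455 - (-20*(-20) - (-45)*(5 - 4)) = -455 - (400 - (-45)) = -455 - (400 - 15*(-3)) = -455 - (400 + 45) = -455 - 1*445 = -455 - 445 = -900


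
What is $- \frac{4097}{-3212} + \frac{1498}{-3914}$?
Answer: $\frac{5612041}{6285884} \approx 0.8928$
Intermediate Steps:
$- \frac{4097}{-3212} + \frac{1498}{-3914} = \left(-4097\right) \left(- \frac{1}{3212}\right) + 1498 \left(- \frac{1}{3914}\right) = \frac{4097}{3212} - \frac{749}{1957} = \frac{5612041}{6285884}$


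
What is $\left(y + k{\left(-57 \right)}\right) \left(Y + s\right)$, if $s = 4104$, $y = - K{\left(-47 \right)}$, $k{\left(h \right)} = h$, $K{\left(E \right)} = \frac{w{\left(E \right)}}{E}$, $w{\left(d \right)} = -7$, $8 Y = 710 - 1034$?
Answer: $- \frac{10914561}{47} \approx -2.3222 \cdot 10^{5}$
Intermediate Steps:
$Y = - \frac{81}{2}$ ($Y = \frac{710 - 1034}{8} = \frac{1}{8} \left(-324\right) = - \frac{81}{2} \approx -40.5$)
$K{\left(E \right)} = - \frac{7}{E}$
$y = - \frac{7}{47}$ ($y = - \frac{-7}{-47} = - \frac{\left(-7\right) \left(-1\right)}{47} = \left(-1\right) \frac{7}{47} = - \frac{7}{47} \approx -0.14894$)
$\left(y + k{\left(-57 \right)}\right) \left(Y + s\right) = \left(- \frac{7}{47} - 57\right) \left(- \frac{81}{2} + 4104\right) = \left(- \frac{2686}{47}\right) \frac{8127}{2} = - \frac{10914561}{47}$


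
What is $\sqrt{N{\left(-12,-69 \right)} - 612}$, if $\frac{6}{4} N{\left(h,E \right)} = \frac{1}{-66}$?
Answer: $\frac{i \sqrt{666479}}{33} \approx 24.739 i$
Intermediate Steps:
$N{\left(h,E \right)} = - \frac{1}{99}$ ($N{\left(h,E \right)} = \frac{2}{3 \left(-66\right)} = \frac{2}{3} \left(- \frac{1}{66}\right) = - \frac{1}{99}$)
$\sqrt{N{\left(-12,-69 \right)} - 612} = \sqrt{- \frac{1}{99} - 612} = \sqrt{- \frac{60589}{99}} = \frac{i \sqrt{666479}}{33}$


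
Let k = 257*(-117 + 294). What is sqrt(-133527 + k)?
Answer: 3*I*sqrt(9782) ≈ 296.71*I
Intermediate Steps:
k = 45489 (k = 257*177 = 45489)
sqrt(-133527 + k) = sqrt(-133527 + 45489) = sqrt(-88038) = 3*I*sqrt(9782)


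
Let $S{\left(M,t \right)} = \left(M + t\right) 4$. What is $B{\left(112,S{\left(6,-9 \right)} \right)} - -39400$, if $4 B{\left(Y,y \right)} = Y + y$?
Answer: $39425$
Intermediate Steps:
$S{\left(M,t \right)} = 4 M + 4 t$
$B{\left(Y,y \right)} = \frac{Y}{4} + \frac{y}{4}$ ($B{\left(Y,y \right)} = \frac{Y + y}{4} = \frac{Y}{4} + \frac{y}{4}$)
$B{\left(112,S{\left(6,-9 \right)} \right)} - -39400 = \left(\frac{1}{4} \cdot 112 + \frac{4 \cdot 6 + 4 \left(-9\right)}{4}\right) - -39400 = \left(28 + \frac{24 - 36}{4}\right) + 39400 = \left(28 + \frac{1}{4} \left(-12\right)\right) + 39400 = \left(28 - 3\right) + 39400 = 25 + 39400 = 39425$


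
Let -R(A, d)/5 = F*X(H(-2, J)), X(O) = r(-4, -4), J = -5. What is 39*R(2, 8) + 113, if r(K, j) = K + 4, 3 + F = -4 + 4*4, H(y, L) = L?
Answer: 113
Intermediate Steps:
F = 9 (F = -3 + (-4 + 4*4) = -3 + (-4 + 16) = -3 + 12 = 9)
r(K, j) = 4 + K
X(O) = 0 (X(O) = 4 - 4 = 0)
R(A, d) = 0 (R(A, d) = -45*0 = -5*0 = 0)
39*R(2, 8) + 113 = 39*0 + 113 = 0 + 113 = 113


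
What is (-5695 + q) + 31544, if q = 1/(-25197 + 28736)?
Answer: 91479612/3539 ≈ 25849.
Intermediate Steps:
q = 1/3539 ≈ 0.00028257
(-5695 + q) + 31544 = (-5695 + 1/3539) + 31544 = -20154604/3539 + 31544 = 91479612/3539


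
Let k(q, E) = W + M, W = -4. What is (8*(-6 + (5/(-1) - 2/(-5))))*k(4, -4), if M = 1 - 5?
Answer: 3392/5 ≈ 678.40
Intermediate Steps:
M = -4
k(q, E) = -8 (k(q, E) = -4 - 4 = -8)
(8*(-6 + (5/(-1) - 2/(-5))))*k(4, -4) = (8*(-6 + (5/(-1) - 2/(-5))))*(-8) = (8*(-6 + (5*(-1) - 2*(-1/5))))*(-8) = (8*(-6 + (-5 + 2/5)))*(-8) = (8*(-6 - 23/5))*(-8) = (8*(-53/5))*(-8) = -424/5*(-8) = 3392/5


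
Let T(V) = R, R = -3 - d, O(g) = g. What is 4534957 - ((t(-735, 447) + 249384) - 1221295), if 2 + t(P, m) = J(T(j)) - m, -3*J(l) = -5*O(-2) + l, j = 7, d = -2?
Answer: 5507320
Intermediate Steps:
R = -1 (R = -3 - 1*(-2) = -3 + 2 = -1)
T(V) = -1
J(l) = -10/3 - l/3 (J(l) = -(-5*(-2) + l)/3 = -(10 + l)/3 = -10/3 - l/3)
t(P, m) = -5 - m (t(P, m) = -2 + ((-10/3 - ⅓*(-1)) - m) = -2 + ((-10/3 + ⅓) - m) = -2 + (-3 - m) = -5 - m)
4534957 - ((t(-735, 447) + 249384) - 1221295) = 4534957 - (((-5 - 1*447) + 249384) - 1221295) = 4534957 - (((-5 - 447) + 249384) - 1221295) = 4534957 - ((-452 + 249384) - 1221295) = 4534957 - (248932 - 1221295) = 4534957 - 1*(-972363) = 4534957 + 972363 = 5507320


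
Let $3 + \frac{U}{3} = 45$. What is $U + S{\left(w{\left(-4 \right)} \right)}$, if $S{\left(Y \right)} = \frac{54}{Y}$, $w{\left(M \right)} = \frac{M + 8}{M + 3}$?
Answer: $\frac{225}{2} \approx 112.5$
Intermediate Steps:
$U = 126$ ($U = -9 + 3 \cdot 45 = -9 + 135 = 126$)
$w{\left(M \right)} = \frac{8 + M}{3 + M}$
$U + S{\left(w{\left(-4 \right)} \right)} = 126 + \frac{54}{\frac{1}{3 - 4} \left(8 - 4\right)} = 126 + \frac{54}{\frac{1}{-1} \cdot 4} = 126 + \frac{54}{\left(-1\right) 4} = 126 + \frac{54}{-4} = 126 + 54 \left(- \frac{1}{4}\right) = 126 - \frac{27}{2} = \frac{225}{2}$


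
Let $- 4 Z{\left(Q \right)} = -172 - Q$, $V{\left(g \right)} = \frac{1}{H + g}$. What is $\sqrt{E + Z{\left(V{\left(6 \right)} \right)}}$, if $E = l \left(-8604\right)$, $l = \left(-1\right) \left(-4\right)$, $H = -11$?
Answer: $\frac{i \sqrt{3437305}}{10} \approx 185.4 i$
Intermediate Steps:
$V{\left(g \right)} = \frac{1}{-11 + g}$
$Z{\left(Q \right)} = 43 + \frac{Q}{4}$ ($Z{\left(Q \right)} = - \frac{-172 - Q}{4} = 43 + \frac{Q}{4}$)
$l = 4$
$E = -34416$ ($E = 4 \left(-8604\right) = -34416$)
$\sqrt{E + Z{\left(V{\left(6 \right)} \right)}} = \sqrt{-34416 + \left(43 + \frac{1}{4 \left(-11 + 6\right)}\right)} = \sqrt{-34416 + \left(43 + \frac{1}{4 \left(-5\right)}\right)} = \sqrt{-34416 + \left(43 + \frac{1}{4} \left(- \frac{1}{5}\right)\right)} = \sqrt{-34416 + \left(43 - \frac{1}{20}\right)} = \sqrt{-34416 + \frac{859}{20}} = \sqrt{- \frac{687461}{20}} = \frac{i \sqrt{3437305}}{10}$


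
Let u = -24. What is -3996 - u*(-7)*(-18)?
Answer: -972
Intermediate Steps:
-3996 - u*(-7)*(-18) = -3996 - (-24*(-7))*(-18) = -3996 - 168*(-18) = -3996 - 1*(-3024) = -3996 + 3024 = -972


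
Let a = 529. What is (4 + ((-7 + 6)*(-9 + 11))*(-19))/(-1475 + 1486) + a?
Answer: 5861/11 ≈ 532.82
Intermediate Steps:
(4 + ((-7 + 6)*(-9 + 11))*(-19))/(-1475 + 1486) + a = (4 + ((-7 + 6)*(-9 + 11))*(-19))/(-1475 + 1486) + 529 = (4 - 1*2*(-19))/11 + 529 = (4 - 2*(-19))*(1/11) + 529 = (4 + 38)*(1/11) + 529 = 42*(1/11) + 529 = 42/11 + 529 = 5861/11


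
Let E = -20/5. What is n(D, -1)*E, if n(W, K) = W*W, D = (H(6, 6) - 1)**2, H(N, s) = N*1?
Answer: -2500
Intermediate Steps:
H(N, s) = N
E = -4 (E = -20*1/5 = -4)
D = 25 (D = (6 - 1)**2 = 5**2 = 25)
n(W, K) = W**2
n(D, -1)*E = 25**2*(-4) = 625*(-4) = -2500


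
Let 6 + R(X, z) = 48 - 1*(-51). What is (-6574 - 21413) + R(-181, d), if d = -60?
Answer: -27894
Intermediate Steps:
R(X, z) = 93 (R(X, z) = -6 + (48 - 1*(-51)) = -6 + (48 + 51) = -6 + 99 = 93)
(-6574 - 21413) + R(-181, d) = (-6574 - 21413) + 93 = -27987 + 93 = -27894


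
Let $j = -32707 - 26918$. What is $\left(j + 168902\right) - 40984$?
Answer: $68293$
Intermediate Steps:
$j = -59625$
$\left(j + 168902\right) - 40984 = \left(-59625 + 168902\right) - 40984 = 109277 - 40984 = 68293$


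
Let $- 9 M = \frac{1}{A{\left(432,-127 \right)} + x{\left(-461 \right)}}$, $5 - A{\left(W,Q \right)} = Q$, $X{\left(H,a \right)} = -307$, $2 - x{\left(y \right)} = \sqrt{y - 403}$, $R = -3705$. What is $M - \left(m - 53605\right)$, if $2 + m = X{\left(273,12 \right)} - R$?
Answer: $\frac{4252200143}{84690} - \frac{i \sqrt{6}}{14115} \approx 50209.0 - 0.00017354 i$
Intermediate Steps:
$x{\left(y \right)} = 2 - \sqrt{-403 + y}$ ($x{\left(y \right)} = 2 - \sqrt{y - 403} = 2 - \sqrt{-403 + y}$)
$A{\left(W,Q \right)} = 5 - Q$
$m = 3396$ ($m = -2 - -3398 = -2 + \left(-307 + 3705\right) = -2 + 3398 = 3396$)
$M = - \frac{1}{9 \left(134 - 12 i \sqrt{6}\right)}$ ($M = - \frac{1}{9 \left(\left(5 - -127\right) + \left(2 - \sqrt{-403 - 461}\right)\right)} = - \frac{1}{9 \left(\left(5 + 127\right) + \left(2 - \sqrt{-864}\right)\right)} = - \frac{1}{9 \left(132 + \left(2 - 12 i \sqrt{6}\right)\right)} = - \frac{1}{9 \left(134 - 12 i \sqrt{6}\right)} \approx -0.00079112 - 0.00017354 i$)
$M - \left(m - 53605\right) = \left(- \frac{67}{84690} - \frac{i \sqrt{6}}{14115}\right) - \left(3396 - 53605\right) = \left(- \frac{67}{84690} - \frac{i \sqrt{6}}{14115}\right) - -50209 = \left(- \frac{67}{84690} - \frac{i \sqrt{6}}{14115}\right) + 50209 = \frac{4252200143}{84690} - \frac{i \sqrt{6}}{14115}$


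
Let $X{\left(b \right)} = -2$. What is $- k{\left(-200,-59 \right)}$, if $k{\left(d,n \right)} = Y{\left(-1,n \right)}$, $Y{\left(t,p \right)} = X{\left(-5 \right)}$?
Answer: $2$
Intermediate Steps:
$Y{\left(t,p \right)} = -2$
$k{\left(d,n \right)} = -2$
$- k{\left(-200,-59 \right)} = \left(-1\right) \left(-2\right) = 2$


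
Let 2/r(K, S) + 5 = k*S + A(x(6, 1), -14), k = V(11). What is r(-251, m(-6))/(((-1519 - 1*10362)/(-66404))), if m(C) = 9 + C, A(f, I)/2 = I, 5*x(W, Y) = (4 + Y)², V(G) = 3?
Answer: -16601/35643 ≈ -0.46576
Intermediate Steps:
x(W, Y) = (4 + Y)²/5
A(f, I) = 2*I
k = 3
r(K, S) = 2/(-33 + 3*S) (r(K, S) = 2/(-5 + (3*S + 2*(-14))) = 2/(-5 + (3*S - 28)) = 2/(-5 + (-28 + 3*S)) = 2/(-33 + 3*S))
r(-251, m(-6))/(((-1519 - 1*10362)/(-66404))) = (2/(3*(-11 + (9 - 6))))/(((-1519 - 1*10362)/(-66404))) = (2/(3*(-11 + 3)))/(((-1519 - 10362)*(-1/66404))) = ((⅔)/(-8))/((-11881*(-1/66404))) = ((⅔)*(-⅛))/(11881/66404) = -1/12*66404/11881 = -16601/35643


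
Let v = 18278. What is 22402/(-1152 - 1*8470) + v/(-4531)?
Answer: -138687189/21798641 ≈ -6.3622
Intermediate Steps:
22402/(-1152 - 1*8470) + v/(-4531) = 22402/(-1152 - 1*8470) + 18278/(-4531) = 22402/(-1152 - 8470) + 18278*(-1/4531) = 22402/(-9622) - 18278/4531 = 22402*(-1/9622) - 18278/4531 = -11201/4811 - 18278/4531 = -138687189/21798641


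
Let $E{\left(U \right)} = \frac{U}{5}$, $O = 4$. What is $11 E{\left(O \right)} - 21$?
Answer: $- \frac{61}{5} \approx -12.2$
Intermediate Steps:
$E{\left(U \right)} = \frac{U}{5}$ ($E{\left(U \right)} = U \frac{1}{5} = \frac{U}{5}$)
$11 E{\left(O \right)} - 21 = 11 \cdot \frac{1}{5} \cdot 4 - 21 = 11 \cdot \frac{4}{5} - 21 = \frac{44}{5} - 21 = - \frac{61}{5}$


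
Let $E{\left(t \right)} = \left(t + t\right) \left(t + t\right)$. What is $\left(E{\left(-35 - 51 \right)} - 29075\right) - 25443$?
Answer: $-24934$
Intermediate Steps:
$E{\left(t \right)} = 4 t^{2}$ ($E{\left(t \right)} = 2 t 2 t = 4 t^{2}$)
$\left(E{\left(-35 - 51 \right)} - 29075\right) - 25443 = \left(4 \left(-35 - 51\right)^{2} - 29075\right) - 25443 = \left(4 \left(-86\right)^{2} - 29075\right) - 25443 = \left(4 \cdot 7396 - 29075\right) - 25443 = \left(29584 - 29075\right) - 25443 = 509 - 25443 = -24934$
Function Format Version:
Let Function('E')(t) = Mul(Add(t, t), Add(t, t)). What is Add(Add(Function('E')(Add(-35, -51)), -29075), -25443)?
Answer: -24934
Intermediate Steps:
Function('E')(t) = Mul(4, Pow(t, 2)) (Function('E')(t) = Mul(Mul(2, t), Mul(2, t)) = Mul(4, Pow(t, 2)))
Add(Add(Function('E')(Add(-35, -51)), -29075), -25443) = Add(Add(Mul(4, Pow(Add(-35, -51), 2)), -29075), -25443) = Add(Add(Mul(4, Pow(-86, 2)), -29075), -25443) = Add(Add(Mul(4, 7396), -29075), -25443) = Add(Add(29584, -29075), -25443) = Add(509, -25443) = -24934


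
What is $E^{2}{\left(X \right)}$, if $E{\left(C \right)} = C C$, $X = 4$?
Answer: $256$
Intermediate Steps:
$E{\left(C \right)} = C^{2}$
$E^{2}{\left(X \right)} = \left(4^{2}\right)^{2} = 16^{2} = 256$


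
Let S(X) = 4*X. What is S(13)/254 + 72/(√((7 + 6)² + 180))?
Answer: 26/127 + 72*√349/349 ≈ 4.0588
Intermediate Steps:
S(13)/254 + 72/(√((7 + 6)² + 180)) = (4*13)/254 + 72/(√((7 + 6)² + 180)) = 52*(1/254) + 72/(√(13² + 180)) = 26/127 + 72/(√(169 + 180)) = 26/127 + 72/(√349) = 26/127 + 72*(√349/349) = 26/127 + 72*√349/349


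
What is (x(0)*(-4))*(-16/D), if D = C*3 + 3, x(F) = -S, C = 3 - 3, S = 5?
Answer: -320/3 ≈ -106.67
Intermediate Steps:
C = 0
x(F) = -5 (x(F) = -1*5 = -5)
D = 3 (D = 0*3 + 3 = 0 + 3 = 3)
(x(0)*(-4))*(-16/D) = (-5*(-4))*(-16/3) = 20*(-16*⅓) = 20*(-16/3) = -320/3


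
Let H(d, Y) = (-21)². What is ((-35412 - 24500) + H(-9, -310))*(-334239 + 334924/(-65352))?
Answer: 324764024988623/16338 ≈ 1.9878e+10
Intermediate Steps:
H(d, Y) = 441
((-35412 - 24500) + H(-9, -310))*(-334239 + 334924/(-65352)) = ((-35412 - 24500) + 441)*(-334239 + 334924/(-65352)) = (-59912 + 441)*(-334239 + 334924*(-1/65352)) = -59471*(-334239 - 83731/16338) = -59471*(-5460880513/16338) = 324764024988623/16338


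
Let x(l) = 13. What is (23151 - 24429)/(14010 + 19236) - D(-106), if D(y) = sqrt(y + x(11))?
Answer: -71/1847 - I*sqrt(93) ≈ -0.038441 - 9.6436*I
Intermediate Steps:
D(y) = sqrt(13 + y) (D(y) = sqrt(y + 13) = sqrt(13 + y))
(23151 - 24429)/(14010 + 19236) - D(-106) = (23151 - 24429)/(14010 + 19236) - sqrt(13 - 106) = -1278/33246 - sqrt(-93) = -1278*1/33246 - I*sqrt(93) = -71/1847 - I*sqrt(93)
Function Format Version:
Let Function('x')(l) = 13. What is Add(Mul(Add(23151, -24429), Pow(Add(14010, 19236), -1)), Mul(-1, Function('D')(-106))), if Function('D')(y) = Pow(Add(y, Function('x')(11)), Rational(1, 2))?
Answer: Add(Rational(-71, 1847), Mul(-1, I, Pow(93, Rational(1, 2)))) ≈ Add(-0.038441, Mul(-9.6436, I))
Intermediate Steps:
Function('D')(y) = Pow(Add(13, y), Rational(1, 2)) (Function('D')(y) = Pow(Add(y, 13), Rational(1, 2)) = Pow(Add(13, y), Rational(1, 2)))
Add(Mul(Add(23151, -24429), Pow(Add(14010, 19236), -1)), Mul(-1, Function('D')(-106))) = Add(Mul(Add(23151, -24429), Pow(Add(14010, 19236), -1)), Mul(-1, Pow(Add(13, -106), Rational(1, 2)))) = Add(Mul(-1278, Pow(33246, -1)), Mul(-1, Pow(-93, Rational(1, 2)))) = Add(Mul(-1278, Rational(1, 33246)), Mul(-1, Mul(I, Pow(93, Rational(1, 2))))) = Add(Rational(-71, 1847), Mul(-1, I, Pow(93, Rational(1, 2))))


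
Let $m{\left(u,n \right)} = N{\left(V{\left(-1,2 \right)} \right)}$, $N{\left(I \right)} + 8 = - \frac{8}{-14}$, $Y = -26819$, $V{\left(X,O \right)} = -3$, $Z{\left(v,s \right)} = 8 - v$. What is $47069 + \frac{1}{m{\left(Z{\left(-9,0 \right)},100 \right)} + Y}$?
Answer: $\frac{8838852158}{187785} \approx 47069.0$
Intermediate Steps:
$N{\left(I \right)} = - \frac{52}{7}$ ($N{\left(I \right)} = -8 - \frac{8}{-14} = -8 - - \frac{4}{7} = -8 + \frac{4}{7} = - \frac{52}{7}$)
$m{\left(u,n \right)} = - \frac{52}{7}$
$47069 + \frac{1}{m{\left(Z{\left(-9,0 \right)},100 \right)} + Y} = 47069 + \frac{1}{- \frac{52}{7} - 26819} = 47069 + \frac{1}{- \frac{187785}{7}} = 47069 - \frac{7}{187785} = \frac{8838852158}{187785}$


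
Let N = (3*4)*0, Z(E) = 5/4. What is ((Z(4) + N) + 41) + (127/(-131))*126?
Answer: -41869/524 ≈ -79.903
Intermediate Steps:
Z(E) = 5/4 (Z(E) = 5*(1/4) = 5/4)
N = 0 (N = 12*0 = 0)
((Z(4) + N) + 41) + (127/(-131))*126 = ((5/4 + 0) + 41) + (127/(-131))*126 = (5/4 + 41) + (127*(-1/131))*126 = 169/4 - 127/131*126 = 169/4 - 16002/131 = -41869/524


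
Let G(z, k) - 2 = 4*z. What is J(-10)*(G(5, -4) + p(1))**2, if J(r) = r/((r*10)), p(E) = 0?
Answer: 242/5 ≈ 48.400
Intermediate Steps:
G(z, k) = 2 + 4*z
J(r) = 1/10 (J(r) = r/((10*r)) = r*(1/(10*r)) = 1/10)
J(-10)*(G(5, -4) + p(1))**2 = ((2 + 4*5) + 0)**2/10 = ((2 + 20) + 0)**2/10 = (22 + 0)**2/10 = (1/10)*22**2 = (1/10)*484 = 242/5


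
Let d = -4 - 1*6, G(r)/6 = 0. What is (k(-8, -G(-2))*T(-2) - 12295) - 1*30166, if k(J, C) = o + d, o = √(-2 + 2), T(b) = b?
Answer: -42441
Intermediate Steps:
G(r) = 0 (G(r) = 6*0 = 0)
o = 0 (o = √0 = 0)
d = -10 (d = -4 - 6 = -10)
k(J, C) = -10 (k(J, C) = 0 - 10 = -10)
(k(-8, -G(-2))*T(-2) - 12295) - 1*30166 = (-10*(-2) - 12295) - 1*30166 = (20 - 12295) - 30166 = -12275 - 30166 = -42441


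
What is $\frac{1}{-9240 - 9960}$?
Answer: $- \frac{1}{19200} \approx -5.2083 \cdot 10^{-5}$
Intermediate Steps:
$\frac{1}{-9240 - 9960} = \frac{1}{-19200} = - \frac{1}{19200}$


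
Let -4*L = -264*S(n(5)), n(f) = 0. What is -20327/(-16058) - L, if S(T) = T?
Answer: 20327/16058 ≈ 1.2658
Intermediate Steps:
L = 0 (L = -(-66)*0 = -¼*0 = 0)
-20327/(-16058) - L = -20327/(-16058) - 1*0 = -20327*(-1/16058) + 0 = 20327/16058 + 0 = 20327/16058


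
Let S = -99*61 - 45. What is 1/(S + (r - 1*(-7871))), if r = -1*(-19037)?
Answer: 1/20824 ≈ 4.8021e-5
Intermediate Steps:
r = 19037
S = -6084 (S = -6039 - 45 = -6084)
1/(S + (r - 1*(-7871))) = 1/(-6084 + (19037 - 1*(-7871))) = 1/(-6084 + (19037 + 7871)) = 1/(-6084 + 26908) = 1/20824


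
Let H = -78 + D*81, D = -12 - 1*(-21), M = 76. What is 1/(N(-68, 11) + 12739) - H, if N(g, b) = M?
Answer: -8342564/12815 ≈ -651.00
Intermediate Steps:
N(g, b) = 76
D = 9 (D = -12 + 21 = 9)
H = 651 (H = -78 + 9*81 = -78 + 729 = 651)
1/(N(-68, 11) + 12739) - H = 1/(76 + 12739) - 1*651 = 1/12815 - 651 = -8342564/12815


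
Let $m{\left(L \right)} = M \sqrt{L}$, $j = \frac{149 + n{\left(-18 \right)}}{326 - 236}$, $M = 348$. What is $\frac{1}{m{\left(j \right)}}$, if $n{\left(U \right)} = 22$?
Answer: $\frac{\sqrt{190}}{6612} \approx 0.0020847$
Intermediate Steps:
$j = \frac{19}{10}$ ($j = \frac{149 + 22}{326 - 236} = \frac{171}{90} = 171 \cdot \frac{1}{90} = \frac{19}{10} \approx 1.9$)
$m{\left(L \right)} = 348 \sqrt{L}$
$\frac{1}{m{\left(j \right)}} = \frac{1}{348 \sqrt{\frac{19}{10}}} = \frac{1}{348 \frac{\sqrt{190}}{10}} = \frac{1}{\frac{174}{5} \sqrt{190}} = \frac{\sqrt{190}}{6612}$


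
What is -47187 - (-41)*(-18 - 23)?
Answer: -48868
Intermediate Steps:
-47187 - (-41)*(-18 - 23) = -47187 - (-41)*(-41) = -47187 - 1*1681 = -47187 - 1681 = -48868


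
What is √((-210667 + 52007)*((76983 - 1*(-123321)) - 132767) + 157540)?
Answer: 4*I*√669703930 ≈ 1.0351e+5*I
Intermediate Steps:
√((-210667 + 52007)*((76983 - 1*(-123321)) - 132767) + 157540) = √(-158660*((76983 + 123321) - 132767) + 157540) = √(-158660*(200304 - 132767) + 157540) = √(-158660*67537 + 157540) = √(-10715420420 + 157540) = √(-10715262880) = 4*I*√669703930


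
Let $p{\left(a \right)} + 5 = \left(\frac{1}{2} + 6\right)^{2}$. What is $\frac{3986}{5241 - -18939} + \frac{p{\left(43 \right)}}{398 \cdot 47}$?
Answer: $\frac{75462821}{452311080} \approx 0.16684$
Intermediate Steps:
$p{\left(a \right)} = \frac{149}{4}$ ($p{\left(a \right)} = -5 + \left(\frac{1}{2} + 6\right)^{2} = -5 + \left(\frac{13}{2}\right)^{2} = -5 + \frac{169}{4} = \frac{149}{4}$)
$\frac{3986}{5241 - -18939} + \frac{p{\left(43 \right)}}{398 \cdot 47} = \frac{3986}{5241 - -18939} + \frac{149}{4 \cdot 398 \cdot 47} = \frac{3986}{5241 + 18939} + \frac{149}{4 \cdot 18706} = \frac{3986}{24180} + \frac{149}{4} \cdot \frac{1}{18706} = 3986 \cdot \frac{1}{24180} + \frac{149}{74824} = \frac{1993}{12090} + \frac{149}{74824} = \frac{75462821}{452311080}$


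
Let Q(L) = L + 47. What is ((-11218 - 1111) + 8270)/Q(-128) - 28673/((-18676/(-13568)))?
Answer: -873223625/42021 ≈ -20781.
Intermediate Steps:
Q(L) = 47 + L
((-11218 - 1111) + 8270)/Q(-128) - 28673/((-18676/(-13568))) = ((-11218 - 1111) + 8270)/(47 - 128) - 28673/((-18676/(-13568))) = (-12329 + 8270)/(-81) - 28673/((-18676*(-1/13568))) = -4059*(-1/81) - 28673/4669/3392 = 451/9 - 28673*3392/4669 = 451/9 - 97258816/4669 = -873223625/42021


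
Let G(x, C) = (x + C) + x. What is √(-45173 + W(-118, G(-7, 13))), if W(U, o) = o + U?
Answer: 26*I*√67 ≈ 212.82*I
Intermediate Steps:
G(x, C) = C + 2*x (G(x, C) = (C + x) + x = C + 2*x)
W(U, o) = U + o
√(-45173 + W(-118, G(-7, 13))) = √(-45173 + (-118 + (13 + 2*(-7)))) = √(-45173 + (-118 + (13 - 14))) = √(-45173 + (-118 - 1)) = √(-45173 - 119) = √(-45292) = 26*I*√67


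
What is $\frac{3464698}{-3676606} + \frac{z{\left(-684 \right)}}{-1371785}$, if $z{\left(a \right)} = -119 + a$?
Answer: $- \frac{2374934215656}{2521756480855} \approx -0.94178$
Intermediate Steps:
$\frac{3464698}{-3676606} + \frac{z{\left(-684 \right)}}{-1371785} = \frac{3464698}{-3676606} + \frac{-119 - 684}{-1371785} = 3464698 \left(- \frac{1}{3676606}\right) - - \frac{803}{1371785} = - \frac{1732349}{1838303} + \frac{803}{1371785} = - \frac{2374934215656}{2521756480855}$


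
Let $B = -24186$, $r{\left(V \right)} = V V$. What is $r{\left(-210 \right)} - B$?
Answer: $68286$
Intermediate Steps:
$r{\left(V \right)} = V^{2}$
$r{\left(-210 \right)} - B = \left(-210\right)^{2} - -24186 = 44100 + 24186 = 68286$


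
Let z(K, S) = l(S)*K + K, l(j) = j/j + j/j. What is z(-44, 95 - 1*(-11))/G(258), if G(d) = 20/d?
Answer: -8514/5 ≈ -1702.8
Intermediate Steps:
l(j) = 2 (l(j) = 1 + 1 = 2)
z(K, S) = 3*K (z(K, S) = 2*K + K = 3*K)
z(-44, 95 - 1*(-11))/G(258) = (3*(-44))/((20/258)) = -132/(20*(1/258)) = -132/10/129 = -132*129/10 = -8514/5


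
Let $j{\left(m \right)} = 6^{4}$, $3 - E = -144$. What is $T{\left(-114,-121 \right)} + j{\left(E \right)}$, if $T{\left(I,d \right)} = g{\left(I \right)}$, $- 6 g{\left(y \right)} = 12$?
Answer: $1294$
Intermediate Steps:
$g{\left(y \right)} = -2$ ($g{\left(y \right)} = \left(- \frac{1}{6}\right) 12 = -2$)
$T{\left(I,d \right)} = -2$
$E = 147$ ($E = 3 - -144 = 3 + 144 = 147$)
$j{\left(m \right)} = 1296$
$T{\left(-114,-121 \right)} + j{\left(E \right)} = -2 + 1296 = 1294$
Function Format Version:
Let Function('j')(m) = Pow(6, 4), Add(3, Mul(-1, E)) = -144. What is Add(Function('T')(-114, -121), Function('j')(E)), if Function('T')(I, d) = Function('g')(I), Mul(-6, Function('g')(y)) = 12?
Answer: 1294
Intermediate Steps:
Function('g')(y) = -2 (Function('g')(y) = Mul(Rational(-1, 6), 12) = -2)
Function('T')(I, d) = -2
E = 147 (E = Add(3, Mul(-1, -144)) = Add(3, 144) = 147)
Function('j')(m) = 1296
Add(Function('T')(-114, -121), Function('j')(E)) = Add(-2, 1296) = 1294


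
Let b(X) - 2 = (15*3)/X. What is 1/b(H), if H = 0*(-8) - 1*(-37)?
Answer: 37/119 ≈ 0.31092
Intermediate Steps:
H = 37 (H = 0 + 37 = 37)
b(X) = 2 + 45/X (b(X) = 2 + (15*3)/X = 2 + 45/X)
1/b(H) = 1/(2 + 45/37) = 1/(119/37) = 37/119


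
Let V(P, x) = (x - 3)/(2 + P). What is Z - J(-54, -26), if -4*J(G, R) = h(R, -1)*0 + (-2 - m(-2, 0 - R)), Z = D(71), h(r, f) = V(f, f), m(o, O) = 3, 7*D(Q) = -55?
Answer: -255/28 ≈ -9.1071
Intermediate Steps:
D(Q) = -55/7 (D(Q) = (⅐)*(-55) = -55/7)
V(P, x) = (-3 + x)/(2 + P)
h(r, f) = (-3 + f)/(2 + f)
Z = -55/7 ≈ -7.8571
J(G, R) = 5/4 (J(G, R) = -(((-3 - 1)/(2 - 1))*0 + (-2 - 1*3))/4 = -((-4/1)*0 + (-2 - 3))/4 = -((1*(-4))*0 - 5)/4 = -(-4*0 - 5)/4 = -(0 - 5)/4 = -¼*(-5) = 5/4)
Z - J(-54, -26) = -55/7 - 1*5/4 = -55/7 - 5/4 = -255/28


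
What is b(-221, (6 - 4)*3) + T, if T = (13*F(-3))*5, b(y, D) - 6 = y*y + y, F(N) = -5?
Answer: 48301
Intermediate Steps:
b(y, D) = 6 + y + y² (b(y, D) = 6 + (y*y + y) = 6 + (y² + y) = 6 + (y + y²) = 6 + y + y²)
T = -325 (T = (13*(-5))*5 = -65*5 = -325)
b(-221, (6 - 4)*3) + T = (6 - 221 + (-221)²) - 325 = (6 - 221 + 48841) - 325 = 48626 - 325 = 48301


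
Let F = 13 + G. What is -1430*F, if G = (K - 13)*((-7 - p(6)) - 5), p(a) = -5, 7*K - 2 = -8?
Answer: -157300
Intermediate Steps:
K = -6/7 (K = 2/7 + (⅐)*(-8) = 2/7 - 8/7 = -6/7 ≈ -0.85714)
G = 97 (G = (-6/7 - 13)*((-7 - 1*(-5)) - 5) = -97*((-7 + 5) - 5)/7 = -97*(-2 - 5)/7 = -97/7*(-7) = 97)
F = 110 (F = 13 + 97 = 110)
-1430*F = -1430*110 = -157300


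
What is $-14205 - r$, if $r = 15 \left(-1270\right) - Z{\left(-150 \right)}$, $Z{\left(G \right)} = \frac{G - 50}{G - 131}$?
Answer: $\frac{1361645}{281} \approx 4845.7$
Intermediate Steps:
$Z{\left(G \right)} = \frac{-50 + G}{-131 + G}$
$r = - \frac{5353250}{281}$ ($r = 15 \left(-1270\right) - \frac{-50 - 150}{-131 - 150} = -19050 - \frac{1}{-281} \left(-200\right) = -19050 - \left(- \frac{1}{281}\right) \left(-200\right) = -19050 - \frac{200}{281} = - \frac{5353250}{281} \approx -19051.0$)
$-14205 - r = -14205 - - \frac{5353250}{281} = -14205 + \frac{5353250}{281} = \frac{1361645}{281}$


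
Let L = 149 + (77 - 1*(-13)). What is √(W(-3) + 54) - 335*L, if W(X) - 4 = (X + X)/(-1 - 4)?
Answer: -80065 + 2*√370/5 ≈ -80057.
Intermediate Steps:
W(X) = 4 - 2*X/5 (W(X) = 4 + (X + X)/(-1 - 4) = 4 + (2*X)/(-5) = 4 + (2*X)*(-⅕) = 4 - 2*X/5)
L = 239 (L = 149 + (77 + 13) = 149 + 90 = 239)
√(W(-3) + 54) - 335*L = √((4 - ⅖*(-3)) + 54) - 335*239 = √((4 + 6/5) + 54) - 80065 = √(26/5 + 54) - 80065 = √(296/5) - 80065 = 2*√370/5 - 80065 = -80065 + 2*√370/5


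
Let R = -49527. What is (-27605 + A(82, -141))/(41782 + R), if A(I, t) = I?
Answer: 27523/7745 ≈ 3.5536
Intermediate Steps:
(-27605 + A(82, -141))/(41782 + R) = (-27605 + 82)/(41782 - 49527) = -27523/(-7745) = -27523*(-1/7745) = 27523/7745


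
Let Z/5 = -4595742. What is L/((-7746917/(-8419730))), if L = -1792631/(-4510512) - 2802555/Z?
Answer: 2518121667862963745/4460750005320354888 ≈ 0.56451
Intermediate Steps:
Z = -22978710 (Z = 5*(-4595742) = -22978710)
L = 598147842713/1151619413328 (L = -1792631/(-4510512) - 2802555/(-22978710) = -1792631*(-1/4510512) - 2802555*(-1/22978710) = 1792631/4510512 + 62279/510638 = 598147842713/1151619413328 ≈ 0.51940)
L/((-7746917/(-8419730))) = 598147842713/(1151619413328*((-7746917/(-8419730)))) = 598147842713/(1151619413328*((-7746917*(-1/8419730)))) = 598147842713/(1151619413328*(7746917/8419730)) = (598147842713/1151619413328)*(8419730/7746917) = 2518121667862963745/4460750005320354888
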